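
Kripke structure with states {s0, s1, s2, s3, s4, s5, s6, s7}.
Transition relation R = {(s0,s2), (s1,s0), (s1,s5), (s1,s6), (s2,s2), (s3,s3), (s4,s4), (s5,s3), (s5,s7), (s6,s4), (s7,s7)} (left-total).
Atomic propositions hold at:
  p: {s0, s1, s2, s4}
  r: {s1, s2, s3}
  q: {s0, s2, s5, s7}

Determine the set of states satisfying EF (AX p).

Sat(AX p) = {s : every successor in {s0, s1, s2, s4}} = {s0, s2, s4, s6}
EF (AX p): least fixpoint, start Z0 = {s0, s2, s4, s6}, add states with some successor in Z. Z1 = {s0, s1, s2, s4, s6}; fixed.
Sat(EF (AX p)) = {s0, s1, s2, s4, s6}

{s0, s1, s2, s4, s6}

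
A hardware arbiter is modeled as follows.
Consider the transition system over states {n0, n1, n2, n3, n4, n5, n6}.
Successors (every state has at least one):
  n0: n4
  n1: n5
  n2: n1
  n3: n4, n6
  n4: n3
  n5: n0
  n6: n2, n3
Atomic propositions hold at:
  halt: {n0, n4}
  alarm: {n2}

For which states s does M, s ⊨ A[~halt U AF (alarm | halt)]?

Sat(~halt) = {n1, n2, n3, n5, n6}
Sat(alarm | halt) = {n0, n2, n4}
AF (alarm | halt): least fixpoint, start Z0 = {n0, n2, n4}, add states with every successor in Z. Z1 = {n0, n2, n4, n5}; Z2 = {n0, n1, n2, n4, n5}; fixed.
Sat(AF (alarm | halt)) = {n0, n1, n2, n4, n5}
A[~halt U AF (alarm | halt)]: least fixpoint, start Z0 = Sat(AF (alarm | halt)) = {n0, n1, n2, n4, n5}, add states in Sat(~halt) with every successor in Z. Already a fixed point.
Sat(A[~halt U AF (alarm | halt)]) = {n0, n1, n2, n4, n5}

{n0, n1, n2, n4, n5}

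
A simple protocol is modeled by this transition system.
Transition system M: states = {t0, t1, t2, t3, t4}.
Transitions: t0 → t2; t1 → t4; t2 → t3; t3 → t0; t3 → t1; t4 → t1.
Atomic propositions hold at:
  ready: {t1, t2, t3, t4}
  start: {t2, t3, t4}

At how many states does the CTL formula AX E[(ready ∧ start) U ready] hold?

Sat(ready ∧ start) = {t2, t3, t4}
E[(ready ∧ start) U ready]: least fixpoint, start Z0 = Sat(ready) = {t1, t2, t3, t4}, add states in Sat(ready ∧ start) with some successor in Z. Already a fixed point.
Sat(E[(ready ∧ start) U ready]) = {t1, t2, t3, t4}
Sat(AX E[(ready ∧ start) U ready]) = {s : every successor in {t1, t2, t3, t4}} = {t0, t1, t2, t4}
|Sat(AX E[(ready ∧ start) U ready])| = |{t0, t1, t2, t4}| = 4.

4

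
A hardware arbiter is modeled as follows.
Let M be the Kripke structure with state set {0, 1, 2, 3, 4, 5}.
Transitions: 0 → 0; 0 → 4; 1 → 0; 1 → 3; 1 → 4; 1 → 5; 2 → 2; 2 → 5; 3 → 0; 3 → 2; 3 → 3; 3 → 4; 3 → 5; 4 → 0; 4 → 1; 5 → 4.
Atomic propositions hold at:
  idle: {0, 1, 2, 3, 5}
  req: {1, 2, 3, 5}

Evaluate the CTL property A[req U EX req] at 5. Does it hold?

Yes

Sat(EX req) = {s : some successor in {1, 2, 3, 5}} = {1, 2, 3, 4}
A[req U EX req]: least fixpoint, start Z0 = Sat(EX req) = {1, 2, 3, 4}, add states in Sat(req) with every successor in Z. Z1 = {1, 2, 3, 4, 5}; fixed.
Sat(A[req U EX req]) = {1, 2, 3, 4, 5}
5 ∈ Sat(A[req U EX req]) = {1, 2, 3, 4, 5}, so the formula holds at 5.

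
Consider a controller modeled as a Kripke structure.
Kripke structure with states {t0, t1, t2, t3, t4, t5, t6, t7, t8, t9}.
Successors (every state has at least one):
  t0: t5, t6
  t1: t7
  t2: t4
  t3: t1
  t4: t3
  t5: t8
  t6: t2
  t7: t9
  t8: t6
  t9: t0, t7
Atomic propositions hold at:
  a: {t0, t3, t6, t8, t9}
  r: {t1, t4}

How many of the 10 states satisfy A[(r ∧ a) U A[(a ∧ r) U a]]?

5

Sat(r ∧ a) = ∅
Sat(a ∧ r) = ∅
A[(a ∧ r) U a]: least fixpoint, start Z0 = Sat(a) = {t0, t3, t6, t8, t9}, add states in Sat(a ∧ r) with every successor in Z. Already a fixed point.
Sat(A[(a ∧ r) U a]) = {t0, t3, t6, t8, t9}
A[(r ∧ a) U A[(a ∧ r) U a]]: least fixpoint, start Z0 = Sat(A[(a ∧ r) U a]) = {t0, t3, t6, t8, t9}, add states in Sat(r ∧ a) with every successor in Z. Already a fixed point.
Sat(A[(r ∧ a) U A[(a ∧ r) U a]]) = {t0, t3, t6, t8, t9}
|Sat(A[(r ∧ a) U A[(a ∧ r) U a]])| = |{t0, t3, t6, t8, t9}| = 5.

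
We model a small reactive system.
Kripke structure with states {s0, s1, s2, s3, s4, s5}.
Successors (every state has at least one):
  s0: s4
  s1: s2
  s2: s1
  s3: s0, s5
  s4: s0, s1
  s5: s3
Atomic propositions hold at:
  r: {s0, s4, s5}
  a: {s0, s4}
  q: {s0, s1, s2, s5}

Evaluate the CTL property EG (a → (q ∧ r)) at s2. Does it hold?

Sat(q ∧ r) = {s0, s5}
Sat(a → (q ∧ r)) = {s0, s1, s2, s3, s5}
EG (a → (q ∧ r)): greatest fixpoint, start Z0 = {s0, s1, s2, s3, s5}, keep only states in Sat with some successor in Z. Z1 = {s1, s2, s3, s5}; fixed.
Sat(EG (a → (q ∧ r))) = {s1, s2, s3, s5}
s2 ∈ Sat(EG (a → (q ∧ r))) = {s1, s2, s3, s5}, so the formula holds at s2.

Yes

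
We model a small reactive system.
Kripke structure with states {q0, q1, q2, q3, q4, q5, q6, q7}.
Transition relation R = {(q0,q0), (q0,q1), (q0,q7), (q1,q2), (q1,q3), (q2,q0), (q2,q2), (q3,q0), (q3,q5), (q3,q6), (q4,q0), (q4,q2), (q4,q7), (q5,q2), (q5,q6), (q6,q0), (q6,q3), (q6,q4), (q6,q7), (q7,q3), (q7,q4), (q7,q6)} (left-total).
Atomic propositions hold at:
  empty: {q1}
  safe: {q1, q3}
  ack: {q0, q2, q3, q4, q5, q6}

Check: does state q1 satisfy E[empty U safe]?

Yes

E[empty U safe]: least fixpoint, start Z0 = Sat(safe) = {q1, q3}, add states in Sat(empty) with some successor in Z. Already a fixed point.
Sat(E[empty U safe]) = {q1, q3}
q1 ∈ Sat(E[empty U safe]) = {q1, q3}, so the formula holds at q1.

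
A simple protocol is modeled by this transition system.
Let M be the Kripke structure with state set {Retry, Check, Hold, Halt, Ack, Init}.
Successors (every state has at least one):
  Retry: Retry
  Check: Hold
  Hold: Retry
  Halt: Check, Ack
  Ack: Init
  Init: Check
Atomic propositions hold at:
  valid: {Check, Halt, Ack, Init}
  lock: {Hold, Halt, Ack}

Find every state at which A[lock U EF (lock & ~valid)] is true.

Sat(~valid) = {Retry, Hold}
Sat(lock & ~valid) = {Hold}
EF (lock & ~valid): least fixpoint, start Z0 = {Hold}, add states with some successor in Z. Z1 = {Check, Hold}; Z2 = {Check, Hold, Halt, Init}; Z3 = {Check, Hold, Halt, Ack, Init}; fixed.
Sat(EF (lock & ~valid)) = {Check, Hold, Halt, Ack, Init}
A[lock U EF (lock & ~valid)]: least fixpoint, start Z0 = Sat(EF (lock & ~valid)) = {Check, Hold, Halt, Ack, Init}, add states in Sat(lock) with every successor in Z. Already a fixed point.
Sat(A[lock U EF (lock & ~valid)]) = {Check, Hold, Halt, Ack, Init}

{Check, Hold, Halt, Ack, Init}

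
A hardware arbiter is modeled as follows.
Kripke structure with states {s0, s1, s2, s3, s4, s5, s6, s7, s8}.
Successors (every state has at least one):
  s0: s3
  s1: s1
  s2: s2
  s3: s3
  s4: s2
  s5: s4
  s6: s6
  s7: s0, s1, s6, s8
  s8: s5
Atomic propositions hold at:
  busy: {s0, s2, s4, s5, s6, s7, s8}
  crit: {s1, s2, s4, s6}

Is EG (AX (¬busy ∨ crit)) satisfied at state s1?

Yes

Sat(¬busy) = {s1, s3}
Sat(¬busy ∨ crit) = {s1, s2, s3, s4, s6}
Sat(AX (¬busy ∨ crit)) = {s : every successor in {s1, s2, s3, s4, s6}} = {s0, s1, s2, s3, s4, s5, s6}
EG (AX (¬busy ∨ crit)): greatest fixpoint, start Z0 = {s0, s1, s2, s3, s4, s5, s6}, keep only states in Sat with some successor in Z. Already a fixed point.
Sat(EG (AX (¬busy ∨ crit))) = {s0, s1, s2, s3, s4, s5, s6}
s1 ∈ Sat(EG (AX (¬busy ∨ crit))) = {s0, s1, s2, s3, s4, s5, s6}, so the formula holds at s1.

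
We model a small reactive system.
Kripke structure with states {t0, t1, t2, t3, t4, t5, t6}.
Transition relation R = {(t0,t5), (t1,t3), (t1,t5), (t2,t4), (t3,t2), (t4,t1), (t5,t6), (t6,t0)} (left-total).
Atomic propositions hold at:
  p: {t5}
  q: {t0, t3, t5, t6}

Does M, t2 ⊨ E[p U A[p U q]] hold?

A[p U q]: least fixpoint, start Z0 = Sat(q) = {t0, t3, t5, t6}, add states in Sat(p) with every successor in Z. Already a fixed point.
Sat(A[p U q]) = {t0, t3, t5, t6}
E[p U A[p U q]]: least fixpoint, start Z0 = Sat(A[p U q]) = {t0, t3, t5, t6}, add states in Sat(p) with some successor in Z. Already a fixed point.
Sat(E[p U A[p U q]]) = {t0, t3, t5, t6}
t2 ∉ Sat(E[p U A[p U q]]) = {t0, t3, t5, t6}, so the formula does not hold at t2.

No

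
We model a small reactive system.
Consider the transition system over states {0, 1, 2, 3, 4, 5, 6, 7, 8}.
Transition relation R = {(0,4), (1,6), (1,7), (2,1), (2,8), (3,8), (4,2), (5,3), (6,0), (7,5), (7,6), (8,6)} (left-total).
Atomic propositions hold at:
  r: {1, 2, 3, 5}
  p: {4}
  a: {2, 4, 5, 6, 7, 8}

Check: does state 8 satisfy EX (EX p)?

Sat(EX p) = {s : some successor in {4}} = {0}
Sat(EX (EX p)) = {s : some successor in {0}} = {6}
8 ∉ Sat(EX (EX p)) = {6}, so the formula does not hold at 8.

No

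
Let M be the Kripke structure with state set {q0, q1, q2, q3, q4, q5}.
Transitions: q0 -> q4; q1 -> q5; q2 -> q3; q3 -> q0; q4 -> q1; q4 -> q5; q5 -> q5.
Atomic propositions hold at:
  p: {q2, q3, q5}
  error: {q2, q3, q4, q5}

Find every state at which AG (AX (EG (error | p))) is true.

Sat(error | p) = {q2, q3, q4, q5}
EG (error | p): greatest fixpoint, start Z0 = {q2, q3, q4, q5}, keep only states in Sat with some successor in Z. Z1 = {q2, q4, q5}; Z2 = {q4, q5}; fixed.
Sat(EG (error | p)) = {q4, q5}
Sat(AX (EG (error | p))) = {s : every successor in {q4, q5}} = {q0, q1, q5}
AG (AX (EG (error | p))): greatest fixpoint, start Z0 = {q0, q1, q5}, keep only states in Sat with every successor in Z. Z1 = {q1, q5}; fixed.
Sat(AG (AX (EG (error | p)))) = {q1, q5}

{q1, q5}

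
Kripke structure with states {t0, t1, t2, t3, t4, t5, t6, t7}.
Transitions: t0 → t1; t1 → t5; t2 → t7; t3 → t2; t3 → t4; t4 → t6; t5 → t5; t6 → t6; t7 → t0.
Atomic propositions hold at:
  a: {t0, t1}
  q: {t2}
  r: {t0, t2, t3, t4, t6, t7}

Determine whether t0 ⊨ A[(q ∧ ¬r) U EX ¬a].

No

Sat(¬r) = {t1, t5}
Sat(q ∧ ¬r) = ∅
Sat(¬a) = {t2, t3, t4, t5, t6, t7}
Sat(EX ¬a) = {s : some successor in {t2, t3, t4, t5, t6, t7}} = {t1, t2, t3, t4, t5, t6}
A[(q ∧ ¬r) U EX ¬a]: least fixpoint, start Z0 = Sat(EX ¬a) = {t1, t2, t3, t4, t5, t6}, add states in Sat(q ∧ ¬r) with every successor in Z. Already a fixed point.
Sat(A[(q ∧ ¬r) U EX ¬a]) = {t1, t2, t3, t4, t5, t6}
t0 ∉ Sat(A[(q ∧ ¬r) U EX ¬a]) = {t1, t2, t3, t4, t5, t6}, so the formula does not hold at t0.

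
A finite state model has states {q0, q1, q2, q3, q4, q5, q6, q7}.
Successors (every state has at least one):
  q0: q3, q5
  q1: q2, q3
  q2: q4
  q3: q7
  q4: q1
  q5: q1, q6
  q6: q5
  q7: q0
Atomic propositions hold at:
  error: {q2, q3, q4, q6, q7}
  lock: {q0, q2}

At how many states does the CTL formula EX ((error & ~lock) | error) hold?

Sat(~lock) = {q1, q3, q4, q5, q6, q7}
Sat(error & ~lock) = {q3, q4, q6, q7}
Sat((error & ~lock) | error) = {q2, q3, q4, q6, q7}
Sat(EX ((error & ~lock) | error)) = {s : some successor in {q2, q3, q4, q6, q7}} = {q0, q1, q2, q3, q5}
|Sat(EX ((error & ~lock) | error))| = |{q0, q1, q2, q3, q5}| = 5.

5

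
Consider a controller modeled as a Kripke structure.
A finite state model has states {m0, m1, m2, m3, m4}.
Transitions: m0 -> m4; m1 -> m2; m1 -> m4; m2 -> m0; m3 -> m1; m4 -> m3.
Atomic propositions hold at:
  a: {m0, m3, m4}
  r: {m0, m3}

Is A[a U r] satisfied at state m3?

A[a U r]: least fixpoint, start Z0 = Sat(r) = {m0, m3}, add states in Sat(a) with every successor in Z. Z1 = {m0, m3, m4}; fixed.
Sat(A[a U r]) = {m0, m3, m4}
m3 ∈ Sat(A[a U r]) = {m0, m3, m4}, so the formula holds at m3.

Yes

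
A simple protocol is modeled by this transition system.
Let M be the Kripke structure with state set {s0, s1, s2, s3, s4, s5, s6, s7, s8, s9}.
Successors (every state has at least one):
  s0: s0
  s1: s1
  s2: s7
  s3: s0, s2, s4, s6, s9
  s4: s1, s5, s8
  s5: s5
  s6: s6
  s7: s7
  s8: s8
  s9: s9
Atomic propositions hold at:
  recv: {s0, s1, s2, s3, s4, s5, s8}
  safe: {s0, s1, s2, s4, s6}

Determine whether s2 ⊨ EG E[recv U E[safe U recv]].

E[safe U recv]: least fixpoint, start Z0 = Sat(recv) = {s0, s1, s2, s3, s4, s5, s8}, add states in Sat(safe) with some successor in Z. Already a fixed point.
Sat(E[safe U recv]) = {s0, s1, s2, s3, s4, s5, s8}
E[recv U E[safe U recv]]: least fixpoint, start Z0 = Sat(E[safe U recv]) = {s0, s1, s2, s3, s4, s5, s8}, add states in Sat(recv) with some successor in Z. Already a fixed point.
Sat(E[recv U E[safe U recv]]) = {s0, s1, s2, s3, s4, s5, s8}
EG E[recv U E[safe U recv]]: greatest fixpoint, start Z0 = {s0, s1, s2, s3, s4, s5, s8}, keep only states in Sat with some successor in Z. Z1 = {s0, s1, s3, s4, s5, s8}; fixed.
Sat(EG E[recv U E[safe U recv]]) = {s0, s1, s3, s4, s5, s8}
s2 ∉ Sat(EG E[recv U E[safe U recv]]) = {s0, s1, s3, s4, s5, s8}, so the formula does not hold at s2.

No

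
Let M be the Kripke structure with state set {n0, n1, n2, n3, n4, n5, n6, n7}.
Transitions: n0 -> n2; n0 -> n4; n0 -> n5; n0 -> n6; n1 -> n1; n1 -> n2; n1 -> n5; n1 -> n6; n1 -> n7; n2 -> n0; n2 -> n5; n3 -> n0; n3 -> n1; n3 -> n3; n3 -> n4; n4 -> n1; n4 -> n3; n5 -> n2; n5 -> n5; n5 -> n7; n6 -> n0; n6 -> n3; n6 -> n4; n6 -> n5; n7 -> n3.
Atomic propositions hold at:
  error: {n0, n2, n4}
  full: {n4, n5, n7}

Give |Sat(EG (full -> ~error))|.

7

Sat(~error) = {n1, n3, n5, n6, n7}
Sat(full -> ~error) = {n0, n1, n2, n3, n5, n6, n7}
EG (full -> ~error): greatest fixpoint, start Z0 = {n0, n1, n2, n3, n5, n6, n7}, keep only states in Sat with some successor in Z. Already a fixed point.
Sat(EG (full -> ~error)) = {n0, n1, n2, n3, n5, n6, n7}
|Sat(EG (full -> ~error))| = |{n0, n1, n2, n3, n5, n6, n7}| = 7.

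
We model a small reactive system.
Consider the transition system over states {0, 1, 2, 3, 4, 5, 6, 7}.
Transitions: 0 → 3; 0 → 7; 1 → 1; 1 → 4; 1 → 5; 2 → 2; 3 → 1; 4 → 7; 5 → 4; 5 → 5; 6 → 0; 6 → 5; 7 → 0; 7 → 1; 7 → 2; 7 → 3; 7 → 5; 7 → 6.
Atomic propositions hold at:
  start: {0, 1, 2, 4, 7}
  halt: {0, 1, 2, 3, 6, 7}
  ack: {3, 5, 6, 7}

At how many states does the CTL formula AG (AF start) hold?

1

AF start: least fixpoint, start Z0 = {0, 1, 2, 4, 7}, add states with every successor in Z. Z1 = {0, 1, 2, 3, 4, 7}; fixed.
Sat(AF start) = {0, 1, 2, 3, 4, 7}
AG (AF start): greatest fixpoint, start Z0 = {0, 1, 2, 3, 4, 7}, keep only states in Sat with every successor in Z. Z1 = {0, 2, 3, 4}; Z2 = {2}; fixed.
Sat(AG (AF start)) = {2}
|Sat(AG (AF start))| = |{2}| = 1.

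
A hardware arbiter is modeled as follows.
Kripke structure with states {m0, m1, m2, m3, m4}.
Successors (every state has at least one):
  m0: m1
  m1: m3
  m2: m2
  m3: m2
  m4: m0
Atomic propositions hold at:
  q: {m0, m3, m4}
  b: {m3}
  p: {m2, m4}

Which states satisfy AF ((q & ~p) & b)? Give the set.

{m0, m1, m3, m4}

Sat(~p) = {m0, m1, m3}
Sat(q & ~p) = {m0, m3}
Sat((q & ~p) & b) = {m3}
AF ((q & ~p) & b): least fixpoint, start Z0 = {m3}, add states with every successor in Z. Z1 = {m1, m3}; Z2 = {m0, m1, m3}; Z3 = {m0, m1, m3, m4}; fixed.
Sat(AF ((q & ~p) & b)) = {m0, m1, m3, m4}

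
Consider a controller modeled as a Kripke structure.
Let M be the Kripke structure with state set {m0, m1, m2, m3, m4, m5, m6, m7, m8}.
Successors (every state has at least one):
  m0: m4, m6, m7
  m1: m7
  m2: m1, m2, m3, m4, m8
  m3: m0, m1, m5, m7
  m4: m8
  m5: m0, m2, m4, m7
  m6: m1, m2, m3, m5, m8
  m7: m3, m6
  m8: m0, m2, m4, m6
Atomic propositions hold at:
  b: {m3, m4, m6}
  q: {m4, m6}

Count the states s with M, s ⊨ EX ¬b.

Sat(¬b) = {m0, m1, m2, m5, m7, m8}
Sat(EX ¬b) = {s : some successor in {m0, m1, m2, m5, m7, m8}} = {m0, m1, m2, m3, m4, m5, m6, m8}
|Sat(EX ¬b)| = |{m0, m1, m2, m3, m4, m5, m6, m8}| = 8.

8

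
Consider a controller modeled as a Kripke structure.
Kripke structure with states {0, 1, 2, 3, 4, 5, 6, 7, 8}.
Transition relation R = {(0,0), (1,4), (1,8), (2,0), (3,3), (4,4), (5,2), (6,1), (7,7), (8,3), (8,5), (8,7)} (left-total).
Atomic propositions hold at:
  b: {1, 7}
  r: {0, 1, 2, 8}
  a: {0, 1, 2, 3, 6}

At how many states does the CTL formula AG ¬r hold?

3

Sat(¬r) = {3, 4, 5, 6, 7}
AG ¬r: greatest fixpoint, start Z0 = {3, 4, 5, 6, 7}, keep only states in Sat with every successor in Z. Z1 = {3, 4, 7}; fixed.
Sat(AG ¬r) = {3, 4, 7}
|Sat(AG ¬r)| = |{3, 4, 7}| = 3.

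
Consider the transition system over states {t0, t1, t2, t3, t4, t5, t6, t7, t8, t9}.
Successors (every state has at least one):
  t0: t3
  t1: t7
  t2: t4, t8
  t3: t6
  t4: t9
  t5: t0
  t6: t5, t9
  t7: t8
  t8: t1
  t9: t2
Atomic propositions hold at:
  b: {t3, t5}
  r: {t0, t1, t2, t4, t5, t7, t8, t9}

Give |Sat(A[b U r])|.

A[b U r]: least fixpoint, start Z0 = Sat(r) = {t0, t1, t2, t4, t5, t7, t8, t9}, add states in Sat(b) with every successor in Z. Already a fixed point.
Sat(A[b U r]) = {t0, t1, t2, t4, t5, t7, t8, t9}
|Sat(A[b U r])| = |{t0, t1, t2, t4, t5, t7, t8, t9}| = 8.

8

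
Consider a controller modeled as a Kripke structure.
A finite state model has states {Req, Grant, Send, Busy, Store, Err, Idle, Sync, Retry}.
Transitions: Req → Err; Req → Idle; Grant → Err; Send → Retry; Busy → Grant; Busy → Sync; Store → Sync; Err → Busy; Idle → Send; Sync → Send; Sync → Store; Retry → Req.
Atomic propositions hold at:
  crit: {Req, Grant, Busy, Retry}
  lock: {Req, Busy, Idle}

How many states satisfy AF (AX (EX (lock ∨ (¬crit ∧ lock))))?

4

Sat(¬crit) = {Send, Store, Err, Idle, Sync}
Sat(¬crit ∧ lock) = {Idle}
Sat(lock ∨ (¬crit ∧ lock)) = {Req, Busy, Idle}
Sat(EX (lock ∨ (¬crit ∧ lock))) = {s : some successor in {Req, Busy, Idle}} = {Req, Err, Retry}
Sat(AX (EX (lock ∨ (¬crit ∧ lock)))) = {s : every successor in {Req, Err, Retry}} = {Grant, Send, Retry}
AF (AX (EX (lock ∨ (¬crit ∧ lock)))): least fixpoint, start Z0 = {Grant, Send, Retry}, add states with every successor in Z. Z1 = {Grant, Send, Idle, Retry}; fixed.
Sat(AF (AX (EX (lock ∨ (¬crit ∧ lock))))) = {Grant, Send, Idle, Retry}
|Sat(AF (AX (EX (lock ∨ (¬crit ∧ lock)))))| = |{Grant, Send, Idle, Retry}| = 4.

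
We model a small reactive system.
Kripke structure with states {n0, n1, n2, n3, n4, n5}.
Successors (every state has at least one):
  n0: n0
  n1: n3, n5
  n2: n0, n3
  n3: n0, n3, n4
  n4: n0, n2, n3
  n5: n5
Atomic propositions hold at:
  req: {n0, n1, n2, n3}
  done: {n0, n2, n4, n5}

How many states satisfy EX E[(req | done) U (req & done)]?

Sat(req | done) = {n0, n1, n2, n3, n4, n5}
Sat(req & done) = {n0, n2}
E[(req | done) U (req & done)]: least fixpoint, start Z0 = Sat((req & done)) = {n0, n2}, add states in Sat(req | done) with some successor in Z. Z1 = {n0, n2, n3, n4}; Z2 = {n0, n1, n2, n3, n4}; fixed.
Sat(E[(req | done) U (req & done)]) = {n0, n1, n2, n3, n4}
Sat(EX E[(req | done) U (req & done)]) = {s : some successor in {n0, n1, n2, n3, n4}} = {n0, n1, n2, n3, n4}
|Sat(EX E[(req | done) U (req & done)])| = |{n0, n1, n2, n3, n4}| = 5.

5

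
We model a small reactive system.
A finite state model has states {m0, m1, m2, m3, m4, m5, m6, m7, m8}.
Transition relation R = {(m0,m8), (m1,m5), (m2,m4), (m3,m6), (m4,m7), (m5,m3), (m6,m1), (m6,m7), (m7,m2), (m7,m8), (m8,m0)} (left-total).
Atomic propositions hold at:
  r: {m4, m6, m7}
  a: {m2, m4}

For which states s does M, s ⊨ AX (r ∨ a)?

{m2, m3, m4}

Sat(r ∨ a) = {m2, m4, m6, m7}
Sat(AX (r ∨ a)) = {s : every successor in {m2, m4, m6, m7}} = {m2, m3, m4}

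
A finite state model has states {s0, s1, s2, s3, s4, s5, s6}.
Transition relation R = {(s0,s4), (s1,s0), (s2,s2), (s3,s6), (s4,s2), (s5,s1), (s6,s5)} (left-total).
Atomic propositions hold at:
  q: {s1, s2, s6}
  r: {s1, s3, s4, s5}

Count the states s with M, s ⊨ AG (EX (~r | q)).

2

Sat(~r) = {s0, s2, s6}
Sat(~r | q) = {s0, s1, s2, s6}
Sat(EX (~r | q)) = {s : some successor in {s0, s1, s2, s6}} = {s1, s2, s3, s4, s5}
AG (EX (~r | q)): greatest fixpoint, start Z0 = {s1, s2, s3, s4, s5}, keep only states in Sat with every successor in Z. Z1 = {s2, s4, s5}; Z2 = {s2, s4}; fixed.
Sat(AG (EX (~r | q))) = {s2, s4}
|Sat(AG (EX (~r | q)))| = |{s2, s4}| = 2.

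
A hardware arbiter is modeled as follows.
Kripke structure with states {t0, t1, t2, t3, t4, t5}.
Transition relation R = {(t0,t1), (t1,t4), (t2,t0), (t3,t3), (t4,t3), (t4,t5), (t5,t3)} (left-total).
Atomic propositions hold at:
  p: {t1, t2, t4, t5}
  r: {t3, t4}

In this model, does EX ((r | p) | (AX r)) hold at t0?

Sat(r | p) = {t1, t2, t3, t4, t5}
Sat(AX r) = {s : every successor in {t3, t4}} = {t1, t3, t5}
Sat((r | p) | (AX r)) = {t1, t2, t3, t4, t5}
Sat(EX ((r | p) | (AX r))) = {s : some successor in {t1, t2, t3, t4, t5}} = {t0, t1, t3, t4, t5}
t0 ∈ Sat(EX ((r | p) | (AX r))) = {t0, t1, t3, t4, t5}, so the formula holds at t0.

Yes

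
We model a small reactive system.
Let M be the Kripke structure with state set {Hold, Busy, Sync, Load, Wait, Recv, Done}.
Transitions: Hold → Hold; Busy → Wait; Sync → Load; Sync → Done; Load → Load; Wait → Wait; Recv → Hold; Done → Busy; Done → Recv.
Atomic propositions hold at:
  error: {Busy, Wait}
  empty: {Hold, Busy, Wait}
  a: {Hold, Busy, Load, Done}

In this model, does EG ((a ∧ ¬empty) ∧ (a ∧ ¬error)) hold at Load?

Yes

Sat(¬empty) = {Sync, Load, Recv, Done}
Sat(a ∧ ¬empty) = {Load, Done}
Sat(¬error) = {Hold, Sync, Load, Recv, Done}
Sat(a ∧ ¬error) = {Hold, Load, Done}
Sat((a ∧ ¬empty) ∧ (a ∧ ¬error)) = {Load, Done}
EG ((a ∧ ¬empty) ∧ (a ∧ ¬error)): greatest fixpoint, start Z0 = {Load, Done}, keep only states in Sat with some successor in Z. Z1 = {Load}; fixed.
Sat(EG ((a ∧ ¬empty) ∧ (a ∧ ¬error))) = {Load}
Load ∈ Sat(EG ((a ∧ ¬empty) ∧ (a ∧ ¬error))) = {Load}, so the formula holds at Load.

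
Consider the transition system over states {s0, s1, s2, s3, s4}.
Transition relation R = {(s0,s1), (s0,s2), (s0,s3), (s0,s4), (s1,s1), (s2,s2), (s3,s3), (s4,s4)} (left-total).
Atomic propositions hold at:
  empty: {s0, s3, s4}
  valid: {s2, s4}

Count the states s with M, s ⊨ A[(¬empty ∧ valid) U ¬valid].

Sat(¬empty) = {s1, s2}
Sat(¬empty ∧ valid) = {s2}
Sat(¬valid) = {s0, s1, s3}
A[(¬empty ∧ valid) U ¬valid]: least fixpoint, start Z0 = Sat(¬valid) = {s0, s1, s3}, add states in Sat(¬empty ∧ valid) with every successor in Z. Already a fixed point.
Sat(A[(¬empty ∧ valid) U ¬valid]) = {s0, s1, s3}
|Sat(A[(¬empty ∧ valid) U ¬valid])| = |{s0, s1, s3}| = 3.

3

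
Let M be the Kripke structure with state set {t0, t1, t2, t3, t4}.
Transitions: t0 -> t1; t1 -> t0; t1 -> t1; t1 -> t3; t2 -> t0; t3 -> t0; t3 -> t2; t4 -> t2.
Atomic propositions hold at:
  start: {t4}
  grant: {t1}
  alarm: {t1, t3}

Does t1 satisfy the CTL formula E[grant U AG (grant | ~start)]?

Sat(~start) = {t0, t1, t2, t3}
Sat(grant | ~start) = {t0, t1, t2, t3}
AG (grant | ~start): greatest fixpoint, start Z0 = {t0, t1, t2, t3}, keep only states in Sat with every successor in Z. Already a fixed point.
Sat(AG (grant | ~start)) = {t0, t1, t2, t3}
E[grant U AG (grant | ~start)]: least fixpoint, start Z0 = Sat(AG (grant | ~start)) = {t0, t1, t2, t3}, add states in Sat(grant) with some successor in Z. Already a fixed point.
Sat(E[grant U AG (grant | ~start)]) = {t0, t1, t2, t3}
t1 ∈ Sat(E[grant U AG (grant | ~start)]) = {t0, t1, t2, t3}, so the formula holds at t1.

Yes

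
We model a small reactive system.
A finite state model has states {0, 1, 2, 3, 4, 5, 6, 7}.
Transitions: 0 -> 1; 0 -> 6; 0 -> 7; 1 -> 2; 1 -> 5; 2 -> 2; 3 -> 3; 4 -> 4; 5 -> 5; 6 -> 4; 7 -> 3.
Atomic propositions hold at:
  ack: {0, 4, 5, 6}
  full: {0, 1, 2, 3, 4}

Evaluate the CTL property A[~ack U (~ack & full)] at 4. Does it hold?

No

Sat(~ack) = {1, 2, 3, 7}
Sat(~ack & full) = {1, 2, 3}
A[~ack U (~ack & full)]: least fixpoint, start Z0 = Sat((~ack & full)) = {1, 2, 3}, add states in Sat(~ack) with every successor in Z. Z1 = {1, 2, 3, 7}; fixed.
Sat(A[~ack U (~ack & full)]) = {1, 2, 3, 7}
4 ∉ Sat(A[~ack U (~ack & full)]) = {1, 2, 3, 7}, so the formula does not hold at 4.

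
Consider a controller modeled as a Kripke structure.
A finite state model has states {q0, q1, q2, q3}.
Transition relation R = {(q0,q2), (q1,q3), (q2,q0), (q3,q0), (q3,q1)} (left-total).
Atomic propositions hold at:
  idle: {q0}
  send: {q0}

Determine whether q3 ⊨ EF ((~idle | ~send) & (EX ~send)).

Sat(~idle) = {q1, q2, q3}
Sat(~send) = {q1, q2, q3}
Sat(~idle | ~send) = {q1, q2, q3}
Sat(EX ~send) = {s : some successor in {q1, q2, q3}} = {q0, q1, q3}
Sat((~idle | ~send) & (EX ~send)) = {q1, q3}
EF ((~idle | ~send) & (EX ~send)): least fixpoint, start Z0 = {q1, q3}, add states with some successor in Z. Already a fixed point.
Sat(EF ((~idle | ~send) & (EX ~send))) = {q1, q3}
q3 ∈ Sat(EF ((~idle | ~send) & (EX ~send))) = {q1, q3}, so the formula holds at q3.

Yes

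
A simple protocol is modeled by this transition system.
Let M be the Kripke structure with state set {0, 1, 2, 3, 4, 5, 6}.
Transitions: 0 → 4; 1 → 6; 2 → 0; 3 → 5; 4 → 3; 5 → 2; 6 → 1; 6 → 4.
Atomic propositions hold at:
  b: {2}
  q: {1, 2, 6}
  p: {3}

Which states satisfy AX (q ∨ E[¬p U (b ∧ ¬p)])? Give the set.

{1, 3, 5}

Sat(¬p) = {0, 1, 2, 4, 5, 6}
Sat(b ∧ ¬p) = {2}
E[¬p U (b ∧ ¬p)]: least fixpoint, start Z0 = Sat((b ∧ ¬p)) = {2}, add states in Sat(¬p) with some successor in Z. Z1 = {2, 5}; fixed.
Sat(E[¬p U (b ∧ ¬p)]) = {2, 5}
Sat(q ∨ E[¬p U (b ∧ ¬p)]) = {1, 2, 5, 6}
Sat(AX (q ∨ E[¬p U (b ∧ ¬p)])) = {s : every successor in {1, 2, 5, 6}} = {1, 3, 5}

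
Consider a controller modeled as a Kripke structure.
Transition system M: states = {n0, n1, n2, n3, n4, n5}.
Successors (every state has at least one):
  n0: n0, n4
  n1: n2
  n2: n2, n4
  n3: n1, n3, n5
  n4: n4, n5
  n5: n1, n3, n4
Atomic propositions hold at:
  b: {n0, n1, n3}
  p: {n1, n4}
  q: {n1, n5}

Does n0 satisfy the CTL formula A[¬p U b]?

Yes

Sat(¬p) = {n0, n2, n3, n5}
A[¬p U b]: least fixpoint, start Z0 = Sat(b) = {n0, n1, n3}, add states in Sat(¬p) with every successor in Z. Already a fixed point.
Sat(A[¬p U b]) = {n0, n1, n3}
n0 ∈ Sat(A[¬p U b]) = {n0, n1, n3}, so the formula holds at n0.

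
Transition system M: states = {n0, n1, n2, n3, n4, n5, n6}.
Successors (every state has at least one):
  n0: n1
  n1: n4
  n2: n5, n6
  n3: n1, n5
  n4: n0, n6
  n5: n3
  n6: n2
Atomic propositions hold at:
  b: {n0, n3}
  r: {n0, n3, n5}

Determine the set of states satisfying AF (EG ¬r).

Sat(¬r) = {n1, n2, n4, n6}
EG ¬r: greatest fixpoint, start Z0 = {n1, n2, n4, n6}, keep only states in Sat with some successor in Z. Already a fixed point.
Sat(EG ¬r) = {n1, n2, n4, n6}
AF (EG ¬r): least fixpoint, start Z0 = {n1, n2, n4, n6}, add states with every successor in Z. Z1 = {n0, n1, n2, n4, n6}; fixed.
Sat(AF (EG ¬r)) = {n0, n1, n2, n4, n6}

{n0, n1, n2, n4, n6}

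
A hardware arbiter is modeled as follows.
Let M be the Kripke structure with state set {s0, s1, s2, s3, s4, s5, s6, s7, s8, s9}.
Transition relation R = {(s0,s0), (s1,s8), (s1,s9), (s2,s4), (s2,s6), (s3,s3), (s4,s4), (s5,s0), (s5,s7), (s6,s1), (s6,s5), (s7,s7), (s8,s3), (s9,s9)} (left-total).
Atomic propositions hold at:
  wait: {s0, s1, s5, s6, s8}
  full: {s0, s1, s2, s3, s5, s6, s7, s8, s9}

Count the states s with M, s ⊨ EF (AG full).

9

AG full: greatest fixpoint, start Z0 = {s0, s1, s2, s3, s5, s6, s7, s8, s9}, keep only states in Sat with every successor in Z. Z1 = {s0, s1, s3, s5, s6, s7, s8, s9}; fixed.
Sat(AG full) = {s0, s1, s3, s5, s6, s7, s8, s9}
EF (AG full): least fixpoint, start Z0 = {s0, s1, s3, s5, s6, s7, s8, s9}, add states with some successor in Z. Z1 = {s0, s1, s2, s3, s5, s6, s7, s8, s9}; fixed.
Sat(EF (AG full)) = {s0, s1, s2, s3, s5, s6, s7, s8, s9}
|Sat(EF (AG full))| = |{s0, s1, s2, s3, s5, s6, s7, s8, s9}| = 9.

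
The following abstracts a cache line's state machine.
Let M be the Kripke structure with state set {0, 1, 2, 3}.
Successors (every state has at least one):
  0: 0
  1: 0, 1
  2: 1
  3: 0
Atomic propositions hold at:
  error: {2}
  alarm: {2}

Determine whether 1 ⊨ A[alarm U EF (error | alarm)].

Sat(error | alarm) = {2}
EF (error | alarm): least fixpoint, start Z0 = {2}, add states with some successor in Z. Already a fixed point.
Sat(EF (error | alarm)) = {2}
A[alarm U EF (error | alarm)]: least fixpoint, start Z0 = Sat(EF (error | alarm)) = {2}, add states in Sat(alarm) with every successor in Z. Already a fixed point.
Sat(A[alarm U EF (error | alarm)]) = {2}
1 ∉ Sat(A[alarm U EF (error | alarm)]) = {2}, so the formula does not hold at 1.

No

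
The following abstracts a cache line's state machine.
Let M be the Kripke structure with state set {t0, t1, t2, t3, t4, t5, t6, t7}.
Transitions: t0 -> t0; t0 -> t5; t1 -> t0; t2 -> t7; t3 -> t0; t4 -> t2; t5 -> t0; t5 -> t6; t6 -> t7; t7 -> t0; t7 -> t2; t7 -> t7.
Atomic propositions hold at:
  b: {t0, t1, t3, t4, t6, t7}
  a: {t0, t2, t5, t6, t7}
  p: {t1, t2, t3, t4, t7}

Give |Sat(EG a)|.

5

EG a: greatest fixpoint, start Z0 = {t0, t2, t5, t6, t7}, keep only states in Sat with some successor in Z. Already a fixed point.
Sat(EG a) = {t0, t2, t5, t6, t7}
|Sat(EG a)| = |{t0, t2, t5, t6, t7}| = 5.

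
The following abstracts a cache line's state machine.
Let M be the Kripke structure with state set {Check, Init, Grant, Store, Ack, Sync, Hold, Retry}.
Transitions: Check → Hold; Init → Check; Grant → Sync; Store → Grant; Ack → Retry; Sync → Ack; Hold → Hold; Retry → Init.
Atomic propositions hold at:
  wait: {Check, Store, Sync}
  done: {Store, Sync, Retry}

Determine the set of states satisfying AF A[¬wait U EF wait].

{Check, Init, Grant, Store, Ack, Sync, Retry}

Sat(¬wait) = {Init, Grant, Ack, Hold, Retry}
EF wait: least fixpoint, start Z0 = {Check, Store, Sync}, add states with some successor in Z. Z1 = {Check, Init, Grant, Store, Sync}; Z2 = {Check, Init, Grant, Store, Sync, Retry}; Z3 = {Check, Init, Grant, Store, Ack, Sync, Retry}; fixed.
Sat(EF wait) = {Check, Init, Grant, Store, Ack, Sync, Retry}
A[¬wait U EF wait]: least fixpoint, start Z0 = Sat(EF wait) = {Check, Init, Grant, Store, Ack, Sync, Retry}, add states in Sat(¬wait) with every successor in Z. Already a fixed point.
Sat(A[¬wait U EF wait]) = {Check, Init, Grant, Store, Ack, Sync, Retry}
AF A[¬wait U EF wait]: least fixpoint, start Z0 = {Check, Init, Grant, Store, Ack, Sync, Retry}, add states with every successor in Z. Already a fixed point.
Sat(AF A[¬wait U EF wait]) = {Check, Init, Grant, Store, Ack, Sync, Retry}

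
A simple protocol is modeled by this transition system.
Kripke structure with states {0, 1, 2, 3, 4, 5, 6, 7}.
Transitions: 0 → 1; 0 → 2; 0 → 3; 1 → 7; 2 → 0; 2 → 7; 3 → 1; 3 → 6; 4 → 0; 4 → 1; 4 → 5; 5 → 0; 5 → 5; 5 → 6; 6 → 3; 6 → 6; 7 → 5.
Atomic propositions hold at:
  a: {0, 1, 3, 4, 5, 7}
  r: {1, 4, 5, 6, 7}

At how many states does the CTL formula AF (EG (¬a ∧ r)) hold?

Sat(¬a) = {2, 6}
Sat(¬a ∧ r) = {6}
EG (¬a ∧ r): greatest fixpoint, start Z0 = {6}, keep only states in Sat with some successor in Z. Already a fixed point.
Sat(EG (¬a ∧ r)) = {6}
AF (EG (¬a ∧ r)): least fixpoint, start Z0 = {6}, add states with every successor in Z. Already a fixed point.
Sat(AF (EG (¬a ∧ r))) = {6}
|Sat(AF (EG (¬a ∧ r)))| = |{6}| = 1.

1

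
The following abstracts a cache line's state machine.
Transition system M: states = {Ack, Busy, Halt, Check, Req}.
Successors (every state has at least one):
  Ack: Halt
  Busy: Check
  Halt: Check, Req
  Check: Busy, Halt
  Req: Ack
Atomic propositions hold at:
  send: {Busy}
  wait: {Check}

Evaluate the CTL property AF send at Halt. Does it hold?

AF send: least fixpoint, start Z0 = {Busy}, add states with every successor in Z. Already a fixed point.
Sat(AF send) = {Busy}
Halt ∉ Sat(AF send) = {Busy}, so the formula does not hold at Halt.

No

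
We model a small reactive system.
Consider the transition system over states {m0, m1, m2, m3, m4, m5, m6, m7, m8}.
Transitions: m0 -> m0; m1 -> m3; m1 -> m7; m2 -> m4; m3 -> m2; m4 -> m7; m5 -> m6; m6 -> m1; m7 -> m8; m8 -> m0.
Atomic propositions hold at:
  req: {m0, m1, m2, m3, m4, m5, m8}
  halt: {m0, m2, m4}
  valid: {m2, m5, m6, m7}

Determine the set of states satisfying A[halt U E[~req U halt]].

{m0, m2, m4}

Sat(~req) = {m6, m7}
E[~req U halt]: least fixpoint, start Z0 = Sat(halt) = {m0, m2, m4}, add states in Sat(~req) with some successor in Z. Already a fixed point.
Sat(E[~req U halt]) = {m0, m2, m4}
A[halt U E[~req U halt]]: least fixpoint, start Z0 = Sat(E[~req U halt]) = {m0, m2, m4}, add states in Sat(halt) with every successor in Z. Already a fixed point.
Sat(A[halt U E[~req U halt]]) = {m0, m2, m4}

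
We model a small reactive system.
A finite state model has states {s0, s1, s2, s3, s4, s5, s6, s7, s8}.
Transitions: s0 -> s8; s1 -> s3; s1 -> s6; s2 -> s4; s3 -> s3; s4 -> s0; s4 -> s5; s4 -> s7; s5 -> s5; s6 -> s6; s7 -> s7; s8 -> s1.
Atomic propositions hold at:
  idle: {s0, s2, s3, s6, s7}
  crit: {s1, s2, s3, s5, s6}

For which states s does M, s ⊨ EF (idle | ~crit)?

{s0, s1, s2, s3, s4, s6, s7, s8}

Sat(~crit) = {s0, s4, s7, s8}
Sat(idle | ~crit) = {s0, s2, s3, s4, s6, s7, s8}
EF (idle | ~crit): least fixpoint, start Z0 = {s0, s2, s3, s4, s6, s7, s8}, add states with some successor in Z. Z1 = {s0, s1, s2, s3, s4, s6, s7, s8}; fixed.
Sat(EF (idle | ~crit)) = {s0, s1, s2, s3, s4, s6, s7, s8}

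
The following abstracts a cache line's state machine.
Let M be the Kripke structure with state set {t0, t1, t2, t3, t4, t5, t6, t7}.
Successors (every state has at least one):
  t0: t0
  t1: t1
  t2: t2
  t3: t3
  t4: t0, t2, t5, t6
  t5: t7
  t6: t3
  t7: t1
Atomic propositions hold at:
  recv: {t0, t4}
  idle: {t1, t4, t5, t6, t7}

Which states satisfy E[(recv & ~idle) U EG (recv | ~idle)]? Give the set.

{t0, t2, t3, t4}

Sat(~idle) = {t0, t2, t3}
Sat(recv & ~idle) = {t0}
Sat(recv | ~idle) = {t0, t2, t3, t4}
EG (recv | ~idle): greatest fixpoint, start Z0 = {t0, t2, t3, t4}, keep only states in Sat with some successor in Z. Already a fixed point.
Sat(EG (recv | ~idle)) = {t0, t2, t3, t4}
E[(recv & ~idle) U EG (recv | ~idle)]: least fixpoint, start Z0 = Sat(EG (recv | ~idle)) = {t0, t2, t3, t4}, add states in Sat(recv & ~idle) with some successor in Z. Already a fixed point.
Sat(E[(recv & ~idle) U EG (recv | ~idle)]) = {t0, t2, t3, t4}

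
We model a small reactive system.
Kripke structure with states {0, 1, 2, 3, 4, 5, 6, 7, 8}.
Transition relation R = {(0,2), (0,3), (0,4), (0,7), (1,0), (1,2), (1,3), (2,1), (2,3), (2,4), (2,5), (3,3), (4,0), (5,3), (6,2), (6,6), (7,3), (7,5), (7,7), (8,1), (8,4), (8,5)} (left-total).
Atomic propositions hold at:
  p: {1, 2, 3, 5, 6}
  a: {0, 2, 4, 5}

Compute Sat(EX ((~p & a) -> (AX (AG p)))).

Sat(~p) = {0, 4, 7, 8}
Sat(~p & a) = {0, 4}
AG p: greatest fixpoint, start Z0 = {1, 2, 3, 5, 6}, keep only states in Sat with every successor in Z. Z1 = {3, 5, 6}; Z2 = {3, 5}; fixed.
Sat(AG p) = {3, 5}
Sat(AX (AG p)) = {s : every successor in {3, 5}} = {3, 5}
Sat((~p & a) -> (AX (AG p))) = {1, 2, 3, 5, 6, 7, 8}
Sat(EX ((~p & a) -> (AX (AG p)))) = {s : some successor in {1, 2, 3, 5, 6, 7, 8}} = {0, 1, 2, 3, 5, 6, 7, 8}

{0, 1, 2, 3, 5, 6, 7, 8}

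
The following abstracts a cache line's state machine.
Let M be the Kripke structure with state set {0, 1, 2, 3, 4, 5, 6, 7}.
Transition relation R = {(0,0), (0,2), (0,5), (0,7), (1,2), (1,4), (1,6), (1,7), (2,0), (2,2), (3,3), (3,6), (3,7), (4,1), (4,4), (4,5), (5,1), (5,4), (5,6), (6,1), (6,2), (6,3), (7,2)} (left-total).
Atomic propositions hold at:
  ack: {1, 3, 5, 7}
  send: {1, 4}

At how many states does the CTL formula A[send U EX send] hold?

Sat(EX send) = {s : some successor in {1, 4}} = {1, 4, 5, 6}
A[send U EX send]: least fixpoint, start Z0 = Sat(EX send) = {1, 4, 5, 6}, add states in Sat(send) with every successor in Z. Already a fixed point.
Sat(A[send U EX send]) = {1, 4, 5, 6}
|Sat(A[send U EX send])| = |{1, 4, 5, 6}| = 4.

4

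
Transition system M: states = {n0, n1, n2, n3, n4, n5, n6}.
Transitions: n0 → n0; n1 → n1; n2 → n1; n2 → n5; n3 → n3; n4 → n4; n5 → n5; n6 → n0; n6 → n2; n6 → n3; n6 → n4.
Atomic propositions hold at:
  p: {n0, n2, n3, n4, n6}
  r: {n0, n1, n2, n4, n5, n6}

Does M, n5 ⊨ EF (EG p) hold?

EG p: greatest fixpoint, start Z0 = {n0, n2, n3, n4, n6}, keep only states in Sat with some successor in Z. Z1 = {n0, n3, n4, n6}; fixed.
Sat(EG p) = {n0, n3, n4, n6}
EF (EG p): least fixpoint, start Z0 = {n0, n3, n4, n6}, add states with some successor in Z. Already a fixed point.
Sat(EF (EG p)) = {n0, n3, n4, n6}
n5 ∉ Sat(EF (EG p)) = {n0, n3, n4, n6}, so the formula does not hold at n5.

No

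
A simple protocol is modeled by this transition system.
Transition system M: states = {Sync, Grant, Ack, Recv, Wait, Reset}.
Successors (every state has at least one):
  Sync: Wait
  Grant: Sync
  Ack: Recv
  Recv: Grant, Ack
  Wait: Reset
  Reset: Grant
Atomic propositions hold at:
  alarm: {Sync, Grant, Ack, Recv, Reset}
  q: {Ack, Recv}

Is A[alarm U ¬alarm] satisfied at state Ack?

Sat(¬alarm) = {Wait}
A[alarm U ¬alarm]: least fixpoint, start Z0 = Sat(¬alarm) = {Wait}, add states in Sat(alarm) with every successor in Z. Z1 = {Sync, Wait}; Z2 = {Sync, Grant, Wait}; Z3 = {Sync, Grant, Wait, Reset}; fixed.
Sat(A[alarm U ¬alarm]) = {Sync, Grant, Wait, Reset}
Ack ∉ Sat(A[alarm U ¬alarm]) = {Sync, Grant, Wait, Reset}, so the formula does not hold at Ack.

No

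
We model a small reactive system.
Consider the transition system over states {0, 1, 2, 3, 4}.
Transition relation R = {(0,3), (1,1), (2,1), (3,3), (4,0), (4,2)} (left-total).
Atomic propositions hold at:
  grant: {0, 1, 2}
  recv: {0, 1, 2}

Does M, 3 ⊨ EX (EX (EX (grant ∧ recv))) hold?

No

Sat(grant ∧ recv) = {0, 1, 2}
Sat(EX (grant ∧ recv)) = {s : some successor in {0, 1, 2}} = {1, 2, 4}
Sat(EX (EX (grant ∧ recv))) = {s : some successor in {1, 2, 4}} = {1, 2, 4}
Sat(EX (EX (EX (grant ∧ recv)))) = {s : some successor in {1, 2, 4}} = {1, 2, 4}
3 ∉ Sat(EX (EX (EX (grant ∧ recv)))) = {1, 2, 4}, so the formula does not hold at 3.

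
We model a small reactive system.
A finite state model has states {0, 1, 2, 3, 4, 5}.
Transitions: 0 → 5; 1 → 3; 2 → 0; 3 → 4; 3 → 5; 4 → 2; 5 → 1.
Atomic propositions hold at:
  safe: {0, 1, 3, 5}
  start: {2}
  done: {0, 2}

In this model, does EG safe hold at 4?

No

EG safe: greatest fixpoint, start Z0 = {0, 1, 3, 5}, keep only states in Sat with some successor in Z. Already a fixed point.
Sat(EG safe) = {0, 1, 3, 5}
4 ∉ Sat(EG safe) = {0, 1, 3, 5}, so the formula does not hold at 4.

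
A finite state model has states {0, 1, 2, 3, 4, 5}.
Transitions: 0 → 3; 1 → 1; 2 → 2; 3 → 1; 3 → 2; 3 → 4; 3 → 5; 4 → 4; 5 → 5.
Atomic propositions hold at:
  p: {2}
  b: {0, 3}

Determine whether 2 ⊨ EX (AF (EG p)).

EG p: greatest fixpoint, start Z0 = {2}, keep only states in Sat with some successor in Z. Already a fixed point.
Sat(EG p) = {2}
AF (EG p): least fixpoint, start Z0 = {2}, add states with every successor in Z. Already a fixed point.
Sat(AF (EG p)) = {2}
Sat(EX (AF (EG p))) = {s : some successor in {2}} = {2, 3}
2 ∈ Sat(EX (AF (EG p))) = {2, 3}, so the formula holds at 2.

Yes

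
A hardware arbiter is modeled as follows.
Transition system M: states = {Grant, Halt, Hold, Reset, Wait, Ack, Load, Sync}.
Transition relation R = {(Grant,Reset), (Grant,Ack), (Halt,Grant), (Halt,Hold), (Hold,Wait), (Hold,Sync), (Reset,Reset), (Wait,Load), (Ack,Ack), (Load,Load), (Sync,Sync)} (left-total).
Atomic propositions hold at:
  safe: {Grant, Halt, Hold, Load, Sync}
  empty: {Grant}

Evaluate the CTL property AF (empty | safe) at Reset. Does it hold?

Sat(empty | safe) = {Grant, Halt, Hold, Load, Sync}
AF (empty | safe): least fixpoint, start Z0 = {Grant, Halt, Hold, Load, Sync}, add states with every successor in Z. Z1 = {Grant, Halt, Hold, Wait, Load, Sync}; fixed.
Sat(AF (empty | safe)) = {Grant, Halt, Hold, Wait, Load, Sync}
Reset ∉ Sat(AF (empty | safe)) = {Grant, Halt, Hold, Wait, Load, Sync}, so the formula does not hold at Reset.

No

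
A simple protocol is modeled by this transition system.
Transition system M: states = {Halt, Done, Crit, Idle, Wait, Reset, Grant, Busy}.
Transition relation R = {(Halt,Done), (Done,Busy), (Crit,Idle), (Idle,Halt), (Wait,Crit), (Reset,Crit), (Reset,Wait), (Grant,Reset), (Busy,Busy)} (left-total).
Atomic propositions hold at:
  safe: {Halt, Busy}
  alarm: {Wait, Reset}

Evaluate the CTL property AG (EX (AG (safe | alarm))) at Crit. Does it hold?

Sat(safe | alarm) = {Halt, Wait, Reset, Busy}
AG (safe | alarm): greatest fixpoint, start Z0 = {Halt, Wait, Reset, Busy}, keep only states in Sat with every successor in Z. Z1 = {Busy}; fixed.
Sat(AG (safe | alarm)) = {Busy}
Sat(EX (AG (safe | alarm))) = {s : some successor in {Busy}} = {Done, Busy}
AG (EX (AG (safe | alarm))): greatest fixpoint, start Z0 = {Done, Busy}, keep only states in Sat with every successor in Z. Already a fixed point.
Sat(AG (EX (AG (safe | alarm)))) = {Done, Busy}
Crit ∉ Sat(AG (EX (AG (safe | alarm)))) = {Done, Busy}, so the formula does not hold at Crit.

No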